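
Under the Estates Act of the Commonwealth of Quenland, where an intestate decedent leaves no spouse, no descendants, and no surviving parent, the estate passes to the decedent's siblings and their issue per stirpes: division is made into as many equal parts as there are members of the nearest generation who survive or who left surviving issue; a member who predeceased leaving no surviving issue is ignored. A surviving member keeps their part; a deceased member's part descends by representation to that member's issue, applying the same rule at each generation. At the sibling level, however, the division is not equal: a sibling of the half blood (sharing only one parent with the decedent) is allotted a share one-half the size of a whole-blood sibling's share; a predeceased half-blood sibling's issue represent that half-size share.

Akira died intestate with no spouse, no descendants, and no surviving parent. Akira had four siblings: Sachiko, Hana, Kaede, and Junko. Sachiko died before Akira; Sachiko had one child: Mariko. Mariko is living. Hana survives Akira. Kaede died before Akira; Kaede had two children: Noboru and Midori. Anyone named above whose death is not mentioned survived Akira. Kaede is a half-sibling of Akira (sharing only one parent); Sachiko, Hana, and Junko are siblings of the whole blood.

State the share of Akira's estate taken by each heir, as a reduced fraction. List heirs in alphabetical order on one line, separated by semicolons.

No spouse, descendants, or parent survives, so the estate passes to Akira's siblings per stirpes.
Half-blood siblings count for one-half the weight of whole-blood siblings at the initial division.
Dividing 1 in proportion to weights (total weight 7/2): Sachiko (weight 1) → 2/7; Hana (weight 1) → 2/7; Kaede (weight 1/2) → 1/7; Junko (weight 1) → 2/7.
Sachiko predeceased; the 2/7 allotted to Sachiko's branch passes to Sachiko's issue by representation.
Mariko is the sole taker at this level and receives the full 2/7.
Hana is living and takes 2/7.
Kaede predeceased; the 1/7 allotted to Kaede's branch passes to Kaede's issue by representation.
The 1/7 is divided into 2 equal shares of 1/14 among Noboru, Midori.
Noboru is living and takes 1/14.
Midori is living and takes 1/14.
Junko is living and takes 2/7.

Hana 2/7; Junko 2/7; Mariko 2/7; Midori 1/14; Noboru 1/14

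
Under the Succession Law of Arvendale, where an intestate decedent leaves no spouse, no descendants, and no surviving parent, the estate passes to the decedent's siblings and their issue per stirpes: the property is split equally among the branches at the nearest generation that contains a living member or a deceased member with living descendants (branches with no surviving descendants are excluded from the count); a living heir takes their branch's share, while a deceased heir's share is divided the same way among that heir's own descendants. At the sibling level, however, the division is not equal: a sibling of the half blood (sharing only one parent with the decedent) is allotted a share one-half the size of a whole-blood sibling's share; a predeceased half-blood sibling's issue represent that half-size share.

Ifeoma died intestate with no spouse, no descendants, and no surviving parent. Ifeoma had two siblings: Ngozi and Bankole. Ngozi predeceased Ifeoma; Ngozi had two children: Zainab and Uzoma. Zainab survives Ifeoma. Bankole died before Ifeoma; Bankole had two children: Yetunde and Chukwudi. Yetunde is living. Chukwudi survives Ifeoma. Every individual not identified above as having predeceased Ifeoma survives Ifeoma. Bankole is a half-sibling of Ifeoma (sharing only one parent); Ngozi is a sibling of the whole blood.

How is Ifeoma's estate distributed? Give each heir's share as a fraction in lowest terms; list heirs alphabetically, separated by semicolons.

No spouse, descendants, or parent survives, so the estate passes to Ifeoma's siblings per stirpes.
Half-blood siblings count for one-half the weight of whole-blood siblings at the initial division.
Dividing 1 in proportion to weights (total weight 3/2): Ngozi (weight 1) → 2/3; Bankole (weight 1/2) → 1/3.
Ngozi predeceased; the 2/3 allotted to Ngozi's branch passes to Ngozi's issue by representation.
The 2/3 is divided into 2 equal shares of 1/3 among Zainab, Uzoma.
Zainab is living and takes 1/3.
Uzoma is living and takes 1/3.
Bankole predeceased; the 1/3 allotted to Bankole's branch passes to Bankole's issue by representation.
The 1/3 is divided into 2 equal shares of 1/6 among Yetunde, Chukwudi.
Yetunde is living and takes 1/6.
Chukwudi is living and takes 1/6.

Chukwudi 1/6; Uzoma 1/3; Yetunde 1/6; Zainab 1/3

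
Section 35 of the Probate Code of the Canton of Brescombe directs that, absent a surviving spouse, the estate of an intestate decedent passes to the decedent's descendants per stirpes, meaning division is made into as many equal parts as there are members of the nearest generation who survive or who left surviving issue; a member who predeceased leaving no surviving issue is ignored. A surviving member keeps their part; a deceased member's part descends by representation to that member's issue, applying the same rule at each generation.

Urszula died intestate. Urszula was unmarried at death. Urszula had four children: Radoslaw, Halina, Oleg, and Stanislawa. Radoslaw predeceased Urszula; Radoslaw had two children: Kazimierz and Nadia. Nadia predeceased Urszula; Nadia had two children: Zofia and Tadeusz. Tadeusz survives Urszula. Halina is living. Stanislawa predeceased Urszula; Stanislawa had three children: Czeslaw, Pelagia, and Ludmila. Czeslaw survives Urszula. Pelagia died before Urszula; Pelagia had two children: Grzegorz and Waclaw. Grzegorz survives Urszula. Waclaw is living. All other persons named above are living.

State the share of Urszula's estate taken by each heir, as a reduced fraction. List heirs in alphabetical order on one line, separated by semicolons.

Czeslaw 1/12; Grzegorz 1/24; Halina 1/4; Kazimierz 1/8; Ludmila 1/12; Oleg 1/4; Tadeusz 1/16; Waclaw 1/24; Zofia 1/16

There is no surviving spouse, so the entire estate passes to Urszula's descendants per stirpes.
The estate is divided into 4 equal shares of 1/4 among Radoslaw, Halina, Oleg, Stanislawa.
Radoslaw predeceased; the 1/4 allotted to Radoslaw's branch passes to Radoslaw's issue by representation.
The 1/4 is divided into 2 equal shares of 1/8 among Kazimierz, Nadia.
Kazimierz is living and takes 1/8.
Nadia predeceased; the 1/8 allotted to Nadia's branch passes to Nadia's issue by representation.
The 1/8 is divided into 2 equal shares of 1/16 among Zofia, Tadeusz.
Zofia is living and takes 1/16.
Tadeusz is living and takes 1/16.
Halina is living and takes 1/4.
Oleg is living and takes 1/4.
Stanislawa predeceased; the 1/4 allotted to Stanislawa's branch passes to Stanislawa's issue by representation.
The 1/4 is divided into 3 equal shares of 1/12 among Czeslaw, Pelagia, Ludmila.
Czeslaw is living and takes 1/12.
Pelagia predeceased; the 1/12 allotted to Pelagia's branch passes to Pelagia's issue by representation.
The 1/12 is divided into 2 equal shares of 1/24 among Grzegorz, Waclaw.
Grzegorz is living and takes 1/24.
Waclaw is living and takes 1/24.
Ludmila is living and takes 1/12.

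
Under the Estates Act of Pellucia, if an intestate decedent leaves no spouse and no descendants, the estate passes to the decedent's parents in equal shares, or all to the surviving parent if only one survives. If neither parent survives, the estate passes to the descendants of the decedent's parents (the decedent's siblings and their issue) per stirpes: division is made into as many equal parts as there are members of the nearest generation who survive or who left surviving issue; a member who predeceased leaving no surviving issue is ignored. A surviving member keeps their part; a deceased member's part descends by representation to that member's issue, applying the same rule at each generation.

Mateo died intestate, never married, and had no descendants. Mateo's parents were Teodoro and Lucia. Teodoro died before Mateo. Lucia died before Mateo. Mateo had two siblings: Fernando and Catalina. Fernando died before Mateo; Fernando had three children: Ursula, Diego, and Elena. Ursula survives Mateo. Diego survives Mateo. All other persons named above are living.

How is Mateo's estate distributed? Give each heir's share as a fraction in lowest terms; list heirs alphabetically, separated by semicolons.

Catalina 1/2; Diego 1/6; Elena 1/6; Ursula 1/6

Neither parent survives and there are no descendants, so the estate passes to Mateo's siblings and their issue per stirpes.
The estate is divided into 2 equal shares of 1/2 among Fernando, Catalina.
Fernando predeceased; the 1/2 allotted to Fernando's branch passes to Fernando's issue by representation.
The 1/2 is divided into 3 equal shares of 1/6 among Ursula, Diego, Elena.
Ursula is living and takes 1/6.
Diego is living and takes 1/6.
Elena is living and takes 1/6.
Catalina is living and takes 1/2.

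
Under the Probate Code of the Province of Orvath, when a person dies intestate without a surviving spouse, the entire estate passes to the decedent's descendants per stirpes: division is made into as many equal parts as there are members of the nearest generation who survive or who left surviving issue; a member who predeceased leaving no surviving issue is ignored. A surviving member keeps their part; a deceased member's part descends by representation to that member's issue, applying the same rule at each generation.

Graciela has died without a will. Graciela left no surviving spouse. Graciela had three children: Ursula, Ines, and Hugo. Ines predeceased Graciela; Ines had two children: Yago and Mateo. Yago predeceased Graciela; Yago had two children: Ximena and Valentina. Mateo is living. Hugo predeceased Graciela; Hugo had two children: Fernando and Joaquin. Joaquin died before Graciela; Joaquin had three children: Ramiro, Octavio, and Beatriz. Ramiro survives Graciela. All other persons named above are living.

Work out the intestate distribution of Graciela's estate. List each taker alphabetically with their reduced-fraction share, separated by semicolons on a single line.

There is no surviving spouse, so the entire estate passes to Graciela's descendants per stirpes.
The estate is divided into 3 equal shares of 1/3 among Ursula, Ines, Hugo.
Ursula is living and takes 1/3.
Ines predeceased; the 1/3 allotted to Ines's branch passes to Ines's issue by representation.
The 1/3 is divided into 2 equal shares of 1/6 among Yago, Mateo.
Yago predeceased; the 1/6 allotted to Yago's branch passes to Yago's issue by representation.
The 1/6 is divided into 2 equal shares of 1/12 among Ximena, Valentina.
Ximena is living and takes 1/12.
Valentina is living and takes 1/12.
Mateo is living and takes 1/6.
Hugo predeceased; the 1/3 allotted to Hugo's branch passes to Hugo's issue by representation.
The 1/3 is divided into 2 equal shares of 1/6 among Fernando, Joaquin.
Fernando is living and takes 1/6.
Joaquin predeceased; the 1/6 allotted to Joaquin's branch passes to Joaquin's issue by representation.
The 1/6 is divided into 3 equal shares of 1/18 among Ramiro, Octavio, Beatriz.
Ramiro is living and takes 1/18.
Octavio is living and takes 1/18.
Beatriz is living and takes 1/18.

Beatriz 1/18; Fernando 1/6; Mateo 1/6; Octavio 1/18; Ramiro 1/18; Ursula 1/3; Valentina 1/12; Ximena 1/12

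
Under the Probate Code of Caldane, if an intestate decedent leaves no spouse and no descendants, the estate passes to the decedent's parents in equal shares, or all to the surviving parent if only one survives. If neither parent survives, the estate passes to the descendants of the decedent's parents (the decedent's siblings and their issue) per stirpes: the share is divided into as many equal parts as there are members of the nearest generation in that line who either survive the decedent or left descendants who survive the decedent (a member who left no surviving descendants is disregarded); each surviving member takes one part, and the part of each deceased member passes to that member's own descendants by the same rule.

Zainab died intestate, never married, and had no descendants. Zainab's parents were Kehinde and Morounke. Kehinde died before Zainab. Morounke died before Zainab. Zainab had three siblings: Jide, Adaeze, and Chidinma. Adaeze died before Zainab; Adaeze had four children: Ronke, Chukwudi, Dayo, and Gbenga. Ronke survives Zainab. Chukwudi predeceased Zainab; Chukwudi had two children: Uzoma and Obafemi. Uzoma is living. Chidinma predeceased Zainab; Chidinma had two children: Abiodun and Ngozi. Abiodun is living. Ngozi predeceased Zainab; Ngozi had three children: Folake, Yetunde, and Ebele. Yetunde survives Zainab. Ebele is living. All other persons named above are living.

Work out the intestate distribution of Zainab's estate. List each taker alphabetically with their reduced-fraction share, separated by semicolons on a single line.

Neither parent survives and there are no descendants, so the estate passes to Zainab's siblings and their issue per stirpes.
The estate is divided into 3 equal shares of 1/3 among Jide, Adaeze, Chidinma.
Jide is living and takes 1/3.
Adaeze predeceased; the 1/3 allotted to Adaeze's branch passes to Adaeze's issue by representation.
The 1/3 is divided into 4 equal shares of 1/12 among Ronke, Chukwudi, Dayo, Gbenga.
Ronke is living and takes 1/12.
Chukwudi predeceased; the 1/12 allotted to Chukwudi's branch passes to Chukwudi's issue by representation.
The 1/12 is divided into 2 equal shares of 1/24 among Uzoma, Obafemi.
Uzoma is living and takes 1/24.
Obafemi is living and takes 1/24.
Dayo is living and takes 1/12.
Gbenga is living and takes 1/12.
Chidinma predeceased; the 1/3 allotted to Chidinma's branch passes to Chidinma's issue by representation.
The 1/3 is divided into 2 equal shares of 1/6 among Abiodun, Ngozi.
Abiodun is living and takes 1/6.
Ngozi predeceased; the 1/6 allotted to Ngozi's branch passes to Ngozi's issue by representation.
The 1/6 is divided into 3 equal shares of 1/18 among Folake, Yetunde, Ebele.
Folake is living and takes 1/18.
Yetunde is living and takes 1/18.
Ebele is living and takes 1/18.

Abiodun 1/6; Dayo 1/12; Ebele 1/18; Folake 1/18; Gbenga 1/12; Jide 1/3; Obafemi 1/24; Ronke 1/12; Uzoma 1/24; Yetunde 1/18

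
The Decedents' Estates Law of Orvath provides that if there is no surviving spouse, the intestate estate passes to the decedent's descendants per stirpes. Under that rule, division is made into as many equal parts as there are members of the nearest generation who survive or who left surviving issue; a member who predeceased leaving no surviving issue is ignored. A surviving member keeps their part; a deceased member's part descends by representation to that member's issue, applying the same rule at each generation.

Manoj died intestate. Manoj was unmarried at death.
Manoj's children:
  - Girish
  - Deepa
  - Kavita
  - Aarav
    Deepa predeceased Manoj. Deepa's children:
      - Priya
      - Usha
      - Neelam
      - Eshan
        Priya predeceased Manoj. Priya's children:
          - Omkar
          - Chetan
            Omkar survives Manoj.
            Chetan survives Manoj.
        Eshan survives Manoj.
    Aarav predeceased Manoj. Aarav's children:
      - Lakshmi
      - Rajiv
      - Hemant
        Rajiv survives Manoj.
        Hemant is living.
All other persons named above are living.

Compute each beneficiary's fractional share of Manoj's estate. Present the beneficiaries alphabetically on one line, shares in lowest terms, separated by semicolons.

Chetan 1/32; Eshan 1/16; Girish 1/4; Hemant 1/12; Kavita 1/4; Lakshmi 1/12; Neelam 1/16; Omkar 1/32; Rajiv 1/12; Usha 1/16

There is no surviving spouse, so the entire estate passes to Manoj's descendants per stirpes.
The estate is divided into 4 equal shares of 1/4 among Girish, Deepa, Kavita, Aarav.
Girish is living and takes 1/4.
Deepa predeceased; the 1/4 allotted to Deepa's branch passes to Deepa's issue by representation.
The 1/4 is divided into 4 equal shares of 1/16 among Priya, Usha, Neelam, Eshan.
Priya predeceased; the 1/16 allotted to Priya's branch passes to Priya's issue by representation.
The 1/16 is divided into 2 equal shares of 1/32 among Omkar, Chetan.
Omkar is living and takes 1/32.
Chetan is living and takes 1/32.
Usha is living and takes 1/16.
Neelam is living and takes 1/16.
Eshan is living and takes 1/16.
Kavita is living and takes 1/4.
Aarav predeceased; the 1/4 allotted to Aarav's branch passes to Aarav's issue by representation.
The 1/4 is divided into 3 equal shares of 1/12 among Lakshmi, Rajiv, Hemant.
Lakshmi is living and takes 1/12.
Rajiv is living and takes 1/12.
Hemant is living and takes 1/12.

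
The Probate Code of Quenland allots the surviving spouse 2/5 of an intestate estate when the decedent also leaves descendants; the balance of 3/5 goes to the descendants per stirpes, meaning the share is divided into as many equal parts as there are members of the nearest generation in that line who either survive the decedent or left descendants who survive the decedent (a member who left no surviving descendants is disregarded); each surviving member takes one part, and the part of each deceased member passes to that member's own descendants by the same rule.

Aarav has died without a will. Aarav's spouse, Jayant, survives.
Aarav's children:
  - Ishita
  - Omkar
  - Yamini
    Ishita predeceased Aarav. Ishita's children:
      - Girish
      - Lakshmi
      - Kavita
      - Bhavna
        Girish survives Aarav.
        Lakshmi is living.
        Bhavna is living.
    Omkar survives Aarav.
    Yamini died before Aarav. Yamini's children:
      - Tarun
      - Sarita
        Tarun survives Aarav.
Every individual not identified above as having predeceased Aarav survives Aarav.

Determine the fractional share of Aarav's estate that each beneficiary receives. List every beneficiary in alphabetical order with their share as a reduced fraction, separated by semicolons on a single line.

Jayant, as surviving spouse, takes 2/5.
The remaining 3/5 passes to Aarav's descendants per stirpes.
The 3/5 is divided into 3 equal shares of 1/5 among Ishita, Omkar, Yamini.
Ishita predeceased; the 1/5 allotted to Ishita's branch passes to Ishita's issue by representation.
The 1/5 is divided into 4 equal shares of 1/20 among Girish, Lakshmi, Kavita, Bhavna.
Girish is living and takes 1/20.
Lakshmi is living and takes 1/20.
Kavita is living and takes 1/20.
Bhavna is living and takes 1/20.
Omkar is living and takes 1/5.
Yamini predeceased; the 1/5 allotted to Yamini's branch passes to Yamini's issue by representation.
The 1/5 is divided into 2 equal shares of 1/10 among Tarun, Sarita.
Tarun is living and takes 1/10.
Sarita is living and takes 1/10.

Bhavna 1/20; Girish 1/20; Jayant 2/5; Kavita 1/20; Lakshmi 1/20; Omkar 1/5; Sarita 1/10; Tarun 1/10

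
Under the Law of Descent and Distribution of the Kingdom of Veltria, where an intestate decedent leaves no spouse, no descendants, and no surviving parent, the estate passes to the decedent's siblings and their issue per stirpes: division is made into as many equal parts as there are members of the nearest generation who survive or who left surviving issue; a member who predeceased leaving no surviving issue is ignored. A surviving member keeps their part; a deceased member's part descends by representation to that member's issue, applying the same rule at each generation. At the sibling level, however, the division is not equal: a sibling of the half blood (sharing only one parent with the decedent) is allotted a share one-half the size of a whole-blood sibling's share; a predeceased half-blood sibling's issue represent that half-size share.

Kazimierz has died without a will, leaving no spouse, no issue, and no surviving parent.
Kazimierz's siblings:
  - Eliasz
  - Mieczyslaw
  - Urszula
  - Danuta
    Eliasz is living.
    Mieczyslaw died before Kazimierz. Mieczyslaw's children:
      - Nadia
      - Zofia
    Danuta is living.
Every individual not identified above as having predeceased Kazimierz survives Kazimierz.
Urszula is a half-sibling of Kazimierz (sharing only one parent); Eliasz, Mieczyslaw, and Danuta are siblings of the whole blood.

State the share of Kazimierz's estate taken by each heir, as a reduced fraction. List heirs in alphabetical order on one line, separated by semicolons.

Danuta 2/7; Eliasz 2/7; Nadia 1/7; Urszula 1/7; Zofia 1/7

No spouse, descendants, or parent survives, so the estate passes to Kazimierz's siblings per stirpes.
Half-blood siblings count for one-half the weight of whole-blood siblings at the initial division.
Dividing 1 in proportion to weights (total weight 7/2): Eliasz (weight 1) → 2/7; Mieczyslaw (weight 1) → 2/7; Urszula (weight 1/2) → 1/7; Danuta (weight 1) → 2/7.
Eliasz is living and takes 2/7.
Mieczyslaw predeceased; the 2/7 allotted to Mieczyslaw's branch passes to Mieczyslaw's issue by representation.
The 2/7 is divided into 2 equal shares of 1/7 among Nadia, Zofia.
Nadia is living and takes 1/7.
Zofia is living and takes 1/7.
Urszula is living and takes 1/7.
Danuta is living and takes 2/7.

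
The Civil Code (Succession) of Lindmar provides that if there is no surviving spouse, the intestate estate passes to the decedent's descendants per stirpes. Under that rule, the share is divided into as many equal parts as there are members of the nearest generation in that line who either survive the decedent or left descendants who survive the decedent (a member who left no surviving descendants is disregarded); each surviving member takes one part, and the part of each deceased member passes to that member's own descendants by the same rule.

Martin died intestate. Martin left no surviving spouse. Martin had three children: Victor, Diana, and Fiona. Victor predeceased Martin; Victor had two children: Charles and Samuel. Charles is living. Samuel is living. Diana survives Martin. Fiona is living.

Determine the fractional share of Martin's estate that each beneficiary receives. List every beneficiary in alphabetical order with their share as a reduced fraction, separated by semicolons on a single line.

Charles 1/6; Diana 1/3; Fiona 1/3; Samuel 1/6

There is no surviving spouse, so the entire estate passes to Martin's descendants per stirpes.
The estate is divided into 3 equal shares of 1/3 among Victor, Diana, Fiona.
Victor predeceased; the 1/3 allotted to Victor's branch passes to Victor's issue by representation.
The 1/3 is divided into 2 equal shares of 1/6 among Charles, Samuel.
Charles is living and takes 1/6.
Samuel is living and takes 1/6.
Diana is living and takes 1/3.
Fiona is living and takes 1/3.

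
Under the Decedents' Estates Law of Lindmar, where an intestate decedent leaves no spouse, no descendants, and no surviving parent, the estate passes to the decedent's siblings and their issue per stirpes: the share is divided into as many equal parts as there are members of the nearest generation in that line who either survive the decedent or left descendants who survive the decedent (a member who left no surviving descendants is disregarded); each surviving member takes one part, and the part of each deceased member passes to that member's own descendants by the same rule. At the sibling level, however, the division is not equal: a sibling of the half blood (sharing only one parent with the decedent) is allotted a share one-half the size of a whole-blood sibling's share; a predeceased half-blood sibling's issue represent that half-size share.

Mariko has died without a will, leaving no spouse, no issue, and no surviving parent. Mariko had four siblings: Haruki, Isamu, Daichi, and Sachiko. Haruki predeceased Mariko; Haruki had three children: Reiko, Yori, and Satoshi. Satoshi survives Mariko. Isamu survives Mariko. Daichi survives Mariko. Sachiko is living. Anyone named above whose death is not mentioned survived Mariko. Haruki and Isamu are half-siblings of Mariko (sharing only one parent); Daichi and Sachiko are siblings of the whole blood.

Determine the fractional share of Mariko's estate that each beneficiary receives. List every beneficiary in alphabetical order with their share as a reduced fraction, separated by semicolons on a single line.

Daichi 1/3; Isamu 1/6; Reiko 1/18; Sachiko 1/3; Satoshi 1/18; Yori 1/18

No spouse, descendants, or parent survives, so the estate passes to Mariko's siblings per stirpes.
Half-blood siblings count for one-half the weight of whole-blood siblings at the initial division.
Dividing 1 in proportion to weights (total weight 3): Haruki (weight 1/2) → 1/6; Isamu (weight 1/2) → 1/6; Daichi (weight 1) → 1/3; Sachiko (weight 1) → 1/3.
Haruki predeceased; the 1/6 allotted to Haruki's branch passes to Haruki's issue by representation.
The 1/6 is divided into 3 equal shares of 1/18 among Reiko, Yori, Satoshi.
Reiko is living and takes 1/18.
Yori is living and takes 1/18.
Satoshi is living and takes 1/18.
Isamu is living and takes 1/6.
Daichi is living and takes 1/3.
Sachiko is living and takes 1/3.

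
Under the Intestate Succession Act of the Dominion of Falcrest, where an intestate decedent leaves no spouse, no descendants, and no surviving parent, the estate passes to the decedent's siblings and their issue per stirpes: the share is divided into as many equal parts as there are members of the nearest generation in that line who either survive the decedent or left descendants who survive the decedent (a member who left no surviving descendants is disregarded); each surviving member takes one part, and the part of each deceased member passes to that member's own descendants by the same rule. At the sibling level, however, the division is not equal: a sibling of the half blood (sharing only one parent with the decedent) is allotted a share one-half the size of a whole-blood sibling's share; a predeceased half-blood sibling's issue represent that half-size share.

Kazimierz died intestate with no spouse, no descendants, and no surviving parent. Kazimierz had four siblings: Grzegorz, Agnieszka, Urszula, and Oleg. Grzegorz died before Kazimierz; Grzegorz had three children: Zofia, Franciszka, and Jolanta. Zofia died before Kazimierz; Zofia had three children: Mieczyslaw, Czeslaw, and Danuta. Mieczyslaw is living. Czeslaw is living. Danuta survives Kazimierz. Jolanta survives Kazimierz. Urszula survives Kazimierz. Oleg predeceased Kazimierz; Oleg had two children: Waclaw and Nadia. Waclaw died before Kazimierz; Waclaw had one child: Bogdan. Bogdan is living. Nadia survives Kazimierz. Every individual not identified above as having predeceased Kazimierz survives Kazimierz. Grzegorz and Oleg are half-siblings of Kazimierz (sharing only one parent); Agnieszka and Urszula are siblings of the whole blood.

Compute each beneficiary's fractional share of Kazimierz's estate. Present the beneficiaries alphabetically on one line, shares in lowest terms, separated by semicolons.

No spouse, descendants, or parent survives, so the estate passes to Kazimierz's siblings per stirpes.
Half-blood siblings count for one-half the weight of whole-blood siblings at the initial division.
Dividing 1 in proportion to weights (total weight 3): Grzegorz (weight 1/2) → 1/6; Agnieszka (weight 1) → 1/3; Urszula (weight 1) → 1/3; Oleg (weight 1/2) → 1/6.
Grzegorz predeceased; the 1/6 allotted to Grzegorz's branch passes to Grzegorz's issue by representation.
The 1/6 is divided into 3 equal shares of 1/18 among Zofia, Franciszka, Jolanta.
Zofia predeceased; the 1/18 allotted to Zofia's branch passes to Zofia's issue by representation.
The 1/18 is divided into 3 equal shares of 1/54 among Mieczyslaw, Czeslaw, Danuta.
Mieczyslaw is living and takes 1/54.
Czeslaw is living and takes 1/54.
Danuta is living and takes 1/54.
Franciszka is living and takes 1/18.
Jolanta is living and takes 1/18.
Agnieszka is living and takes 1/3.
Urszula is living and takes 1/3.
Oleg predeceased; the 1/6 allotted to Oleg's branch passes to Oleg's issue by representation.
The 1/6 is divided into 2 equal shares of 1/12 among Waclaw, Nadia.
Waclaw predeceased; the 1/12 allotted to Waclaw's branch passes to Waclaw's issue by representation.
Bogdan is the sole taker at this level and receives the full 1/12.
Nadia is living and takes 1/12.

Agnieszka 1/3; Bogdan 1/12; Czeslaw 1/54; Danuta 1/54; Franciszka 1/18; Jolanta 1/18; Mieczyslaw 1/54; Nadia 1/12; Urszula 1/3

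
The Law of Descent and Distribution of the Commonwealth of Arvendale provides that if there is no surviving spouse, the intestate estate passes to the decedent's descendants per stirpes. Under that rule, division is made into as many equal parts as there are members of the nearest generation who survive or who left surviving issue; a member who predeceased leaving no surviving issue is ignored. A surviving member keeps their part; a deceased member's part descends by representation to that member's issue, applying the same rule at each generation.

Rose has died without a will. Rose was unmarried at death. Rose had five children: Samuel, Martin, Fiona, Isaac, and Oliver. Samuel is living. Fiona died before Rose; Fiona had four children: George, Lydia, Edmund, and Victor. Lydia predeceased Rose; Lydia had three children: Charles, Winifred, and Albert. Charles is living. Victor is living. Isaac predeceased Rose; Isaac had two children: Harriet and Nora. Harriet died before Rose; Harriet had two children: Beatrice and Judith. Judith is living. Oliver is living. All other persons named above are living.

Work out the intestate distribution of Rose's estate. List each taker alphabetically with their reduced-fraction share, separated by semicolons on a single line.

There is no surviving spouse, so the entire estate passes to Rose's descendants per stirpes.
The estate is divided into 5 equal shares of 1/5 among Samuel, Martin, Fiona, Isaac, Oliver.
Samuel is living and takes 1/5.
Martin is living and takes 1/5.
Fiona predeceased; the 1/5 allotted to Fiona's branch passes to Fiona's issue by representation.
The 1/5 is divided into 4 equal shares of 1/20 among George, Lydia, Edmund, Victor.
George is living and takes 1/20.
Lydia predeceased; the 1/20 allotted to Lydia's branch passes to Lydia's issue by representation.
The 1/20 is divided into 3 equal shares of 1/60 among Charles, Winifred, Albert.
Charles is living and takes 1/60.
Winifred is living and takes 1/60.
Albert is living and takes 1/60.
Edmund is living and takes 1/20.
Victor is living and takes 1/20.
Isaac predeceased; the 1/5 allotted to Isaac's branch passes to Isaac's issue by representation.
The 1/5 is divided into 2 equal shares of 1/10 among Harriet, Nora.
Harriet predeceased; the 1/10 allotted to Harriet's branch passes to Harriet's issue by representation.
The 1/10 is divided into 2 equal shares of 1/20 among Beatrice, Judith.
Beatrice is living and takes 1/20.
Judith is living and takes 1/20.
Nora is living and takes 1/10.
Oliver is living and takes 1/5.

Albert 1/60; Beatrice 1/20; Charles 1/60; Edmund 1/20; George 1/20; Judith 1/20; Martin 1/5; Nora 1/10; Oliver 1/5; Samuel 1/5; Victor 1/20; Winifred 1/60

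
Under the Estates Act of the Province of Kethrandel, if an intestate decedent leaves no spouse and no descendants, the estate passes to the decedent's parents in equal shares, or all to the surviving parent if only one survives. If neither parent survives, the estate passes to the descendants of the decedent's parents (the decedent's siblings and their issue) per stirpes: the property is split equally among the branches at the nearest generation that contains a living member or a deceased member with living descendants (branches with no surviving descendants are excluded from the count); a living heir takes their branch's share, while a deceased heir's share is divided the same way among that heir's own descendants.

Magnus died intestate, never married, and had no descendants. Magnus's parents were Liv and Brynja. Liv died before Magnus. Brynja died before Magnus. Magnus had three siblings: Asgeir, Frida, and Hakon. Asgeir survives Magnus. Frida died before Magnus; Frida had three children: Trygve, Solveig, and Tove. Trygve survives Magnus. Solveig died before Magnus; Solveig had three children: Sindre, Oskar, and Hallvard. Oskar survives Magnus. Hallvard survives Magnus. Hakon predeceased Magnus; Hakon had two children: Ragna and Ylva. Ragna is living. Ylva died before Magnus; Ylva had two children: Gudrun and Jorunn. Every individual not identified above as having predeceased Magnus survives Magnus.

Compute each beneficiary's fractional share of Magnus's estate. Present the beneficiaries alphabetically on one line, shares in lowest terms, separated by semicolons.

Neither parent survives and there are no descendants, so the estate passes to Magnus's siblings and their issue per stirpes.
The estate is divided into 3 equal shares of 1/3 among Asgeir, Frida, Hakon.
Asgeir is living and takes 1/3.
Frida predeceased; the 1/3 allotted to Frida's branch passes to Frida's issue by representation.
The 1/3 is divided into 3 equal shares of 1/9 among Trygve, Solveig, Tove.
Trygve is living and takes 1/9.
Solveig predeceased; the 1/9 allotted to Solveig's branch passes to Solveig's issue by representation.
The 1/9 is divided into 3 equal shares of 1/27 among Sindre, Oskar, Hallvard.
Sindre is living and takes 1/27.
Oskar is living and takes 1/27.
Hallvard is living and takes 1/27.
Tove is living and takes 1/9.
Hakon predeceased; the 1/3 allotted to Hakon's branch passes to Hakon's issue by representation.
The 1/3 is divided into 2 equal shares of 1/6 among Ragna, Ylva.
Ragna is living and takes 1/6.
Ylva predeceased; the 1/6 allotted to Ylva's branch passes to Ylva's issue by representation.
The 1/6 is divided into 2 equal shares of 1/12 among Gudrun, Jorunn.
Gudrun is living and takes 1/12.
Jorunn is living and takes 1/12.

Asgeir 1/3; Gudrun 1/12; Hallvard 1/27; Jorunn 1/12; Oskar 1/27; Ragna 1/6; Sindre 1/27; Tove 1/9; Trygve 1/9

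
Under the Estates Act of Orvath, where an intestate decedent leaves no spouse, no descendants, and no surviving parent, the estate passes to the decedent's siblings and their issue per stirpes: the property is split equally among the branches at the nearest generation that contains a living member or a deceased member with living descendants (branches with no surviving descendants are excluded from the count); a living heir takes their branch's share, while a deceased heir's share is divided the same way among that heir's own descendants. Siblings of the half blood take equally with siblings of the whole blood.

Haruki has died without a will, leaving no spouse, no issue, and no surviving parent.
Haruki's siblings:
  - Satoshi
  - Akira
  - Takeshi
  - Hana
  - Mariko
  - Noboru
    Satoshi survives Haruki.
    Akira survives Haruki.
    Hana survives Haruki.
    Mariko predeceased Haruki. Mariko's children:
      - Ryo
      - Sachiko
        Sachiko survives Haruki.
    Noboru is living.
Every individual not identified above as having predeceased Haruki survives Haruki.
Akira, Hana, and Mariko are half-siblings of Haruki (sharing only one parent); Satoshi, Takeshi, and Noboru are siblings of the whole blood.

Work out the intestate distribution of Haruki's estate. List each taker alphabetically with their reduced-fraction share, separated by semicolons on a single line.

No spouse, descendants, or parent survives, so the estate passes to Haruki's siblings per stirpes.
Half-blood and whole-blood siblings take equally under the stated rule.
The estate is divided into 6 equal shares of 1/6 among Satoshi, Akira, Takeshi, Hana, Mariko, Noboru.
Satoshi is living and takes 1/6.
Akira is living and takes 1/6.
Takeshi is living and takes 1/6.
Hana is living and takes 1/6.
Mariko predeceased; the 1/6 allotted to Mariko's branch passes to Mariko's issue by representation.
The 1/6 is divided into 2 equal shares of 1/12 among Ryo, Sachiko.
Ryo is living and takes 1/12.
Sachiko is living and takes 1/12.
Noboru is living and takes 1/6.

Akira 1/6; Hana 1/6; Noboru 1/6; Ryo 1/12; Sachiko 1/12; Satoshi 1/6; Takeshi 1/6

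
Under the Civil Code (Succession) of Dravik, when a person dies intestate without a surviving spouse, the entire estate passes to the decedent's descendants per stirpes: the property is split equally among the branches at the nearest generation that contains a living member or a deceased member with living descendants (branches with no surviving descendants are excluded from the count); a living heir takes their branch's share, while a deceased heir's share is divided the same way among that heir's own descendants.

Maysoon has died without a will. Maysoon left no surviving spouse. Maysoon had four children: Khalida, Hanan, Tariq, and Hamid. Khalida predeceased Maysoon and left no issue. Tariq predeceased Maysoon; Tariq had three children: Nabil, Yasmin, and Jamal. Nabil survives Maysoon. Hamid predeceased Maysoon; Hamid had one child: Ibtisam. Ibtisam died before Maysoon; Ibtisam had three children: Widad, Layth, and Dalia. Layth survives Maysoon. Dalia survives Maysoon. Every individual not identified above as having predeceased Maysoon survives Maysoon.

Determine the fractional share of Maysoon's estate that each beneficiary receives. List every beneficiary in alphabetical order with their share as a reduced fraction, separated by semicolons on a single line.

Dalia 1/9; Hanan 1/3; Jamal 1/9; Layth 1/9; Nabil 1/9; Widad 1/9; Yasmin 1/9

There is no surviving spouse, so the entire estate passes to Maysoon's descendants per stirpes.
Khalida left no surviving issue, so that branch lapses and is disregarded.
The estate is divided into 3 equal shares of 1/3 among Hanan, Tariq, Hamid.
Hanan is living and takes 1/3.
Tariq predeceased; the 1/3 allotted to Tariq's branch passes to Tariq's issue by representation.
The 1/3 is divided into 3 equal shares of 1/9 among Nabil, Yasmin, Jamal.
Nabil is living and takes 1/9.
Yasmin is living and takes 1/9.
Jamal is living and takes 1/9.
Hamid predeceased; the 1/3 allotted to Hamid's branch passes to Hamid's issue by representation.
Ibtisam's line is the sole branch at this level, so the full 1/3 passes to Ibtisam's issue by representation.
The 1/3 is divided into 3 equal shares of 1/9 among Widad, Layth, Dalia.
Widad is living and takes 1/9.
Layth is living and takes 1/9.
Dalia is living and takes 1/9.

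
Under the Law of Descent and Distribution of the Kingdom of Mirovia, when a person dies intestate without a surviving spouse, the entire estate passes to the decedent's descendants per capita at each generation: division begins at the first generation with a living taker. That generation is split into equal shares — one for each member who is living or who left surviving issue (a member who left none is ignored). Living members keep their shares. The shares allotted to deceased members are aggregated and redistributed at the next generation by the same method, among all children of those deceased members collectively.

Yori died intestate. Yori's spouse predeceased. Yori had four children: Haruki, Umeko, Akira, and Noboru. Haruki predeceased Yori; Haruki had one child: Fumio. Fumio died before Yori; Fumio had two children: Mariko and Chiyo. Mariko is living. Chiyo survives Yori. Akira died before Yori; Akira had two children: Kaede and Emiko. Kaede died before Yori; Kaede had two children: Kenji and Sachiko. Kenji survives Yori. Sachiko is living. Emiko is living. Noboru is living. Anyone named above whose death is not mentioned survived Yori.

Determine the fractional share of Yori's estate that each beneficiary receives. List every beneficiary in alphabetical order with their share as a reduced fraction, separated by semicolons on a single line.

There is no surviving spouse, so the entire estate passes to Yori's descendants per capita at each generation.
At generation 1 (Haruki, Umeko, Akira, Noboru) there are 4 shares of (1)/4 = 1/4 each.
Living: Umeko and Noboru — each takes 1/4.
Deceased: Haruki and Akira. Their combined 1/2 is pooled and carried to generation 2.
At generation 2 (Fumio, Kaede, Emiko) there are 3 shares of (1/2)/3 = 1/6 each.
Living: Emiko — each takes 1/6.
Deceased: Fumio and Kaede. Their combined 1/3 is pooled and carried to generation 3.
At generation 3 (Mariko, Chiyo, Kenji, Sachiko) there are 4 shares of (1/3)/4 = 1/12 each.
Living: Mariko, Chiyo, Kenji, and Sachiko — each takes 1/12.

Chiyo 1/12; Emiko 1/6; Kenji 1/12; Mariko 1/12; Noboru 1/4; Sachiko 1/12; Umeko 1/4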